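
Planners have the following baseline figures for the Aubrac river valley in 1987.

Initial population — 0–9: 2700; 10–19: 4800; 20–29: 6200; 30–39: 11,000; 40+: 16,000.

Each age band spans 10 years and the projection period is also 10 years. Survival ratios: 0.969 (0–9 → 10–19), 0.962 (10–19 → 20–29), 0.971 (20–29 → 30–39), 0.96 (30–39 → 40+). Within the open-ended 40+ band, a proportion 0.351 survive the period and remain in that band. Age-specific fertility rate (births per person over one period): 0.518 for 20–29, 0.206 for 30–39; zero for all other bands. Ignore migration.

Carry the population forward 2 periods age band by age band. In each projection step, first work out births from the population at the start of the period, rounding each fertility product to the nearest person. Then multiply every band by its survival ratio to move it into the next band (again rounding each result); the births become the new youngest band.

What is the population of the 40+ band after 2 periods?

11457

(Bands numbered youngest = 1 to oldest = 5.)
— Period 1 —
Births: 6200 × 0.518 = 3212  |  11000 × 0.206 = 2266 — total 5478
Band 2: 2700 × 0.969 = 2616
Band 3: 4800 × 0.962 = 4618
Band 4: 6200 × 0.971 = 6020
Band 5: 11000 × 0.96 + 16000 × 0.351 = 10560 + 5616 = 16176
Population now: 0–9=5478, 10–19=2616, 20–29=4618, 30–39=6020, 40+=16176
— Period 2 —
Births: 4618 × 0.518 = 2392  |  6020 × 0.206 = 1240 — total 3632
Band 2: 5478 × 0.969 = 5308
Band 3: 2616 × 0.962 = 2517
Band 4: 4618 × 0.971 = 4484
Band 5: 6020 × 0.96 + 16176 × 0.351 = 5779 + 5678 = 11457
Population now: 0–9=3632, 10–19=5308, 20–29=2517, 30–39=4484, 40+=11457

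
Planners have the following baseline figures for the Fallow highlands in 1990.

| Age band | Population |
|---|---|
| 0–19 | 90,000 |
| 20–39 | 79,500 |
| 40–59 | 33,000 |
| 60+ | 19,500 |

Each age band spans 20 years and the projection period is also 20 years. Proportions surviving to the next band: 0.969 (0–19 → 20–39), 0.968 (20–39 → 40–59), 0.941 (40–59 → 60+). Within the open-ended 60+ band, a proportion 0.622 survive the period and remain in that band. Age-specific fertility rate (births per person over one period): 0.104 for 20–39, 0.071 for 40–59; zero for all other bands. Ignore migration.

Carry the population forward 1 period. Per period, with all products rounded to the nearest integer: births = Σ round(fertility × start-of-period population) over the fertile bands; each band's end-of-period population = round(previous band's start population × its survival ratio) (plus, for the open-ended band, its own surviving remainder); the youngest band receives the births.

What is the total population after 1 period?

217959

[period 1]
Births: 79500 × 0.104 = 8268 ; 33000 × 0.071 = 2343 → total 10611
20–39: 90000 × 0.969 = 87210
40–59: 79500 × 0.968 = 76956
60+: 33000 × 0.941 + 19500 × 0.622 = 31053 + 12129 = 43182
Population now: 0–19=10611, 20–39=87210, 40–59=76956, 60+=43182
Total after period 1: 10611 + 87210 + 76956 + 43182 = 217959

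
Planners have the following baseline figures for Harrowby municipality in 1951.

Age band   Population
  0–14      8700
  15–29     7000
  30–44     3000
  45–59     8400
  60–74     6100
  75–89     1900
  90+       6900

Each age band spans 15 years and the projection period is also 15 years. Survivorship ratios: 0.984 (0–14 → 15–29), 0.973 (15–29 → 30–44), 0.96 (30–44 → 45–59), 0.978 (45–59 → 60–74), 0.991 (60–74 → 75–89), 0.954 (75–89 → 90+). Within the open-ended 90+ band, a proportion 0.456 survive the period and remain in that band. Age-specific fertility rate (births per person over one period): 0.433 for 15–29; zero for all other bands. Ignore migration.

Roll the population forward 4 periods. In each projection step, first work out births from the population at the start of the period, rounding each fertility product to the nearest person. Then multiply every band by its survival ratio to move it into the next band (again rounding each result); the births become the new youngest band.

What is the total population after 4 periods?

Let band 1 be 0–14 through band 7 = 90+.
[period 1]
Births: 7000 × 0.433 = 3031
Band 2: 8700 × 0.984 = 8561
Band 3: 7000 × 0.973 = 6811
Band 4: 3000 × 0.96 = 2880
Band 5: 8400 × 0.978 = 8215
Band 6: 6100 × 0.991 = 6045
Band 7: 1900 × 0.954 + 6900 × 0.456 = 1813 + 3146 = 4959
End of period: [3031, 8561, 6811, 2880, 8215, 6045, 4959]
[period 2]
Births: 8561 × 0.433 = 3707
Band 2: 3031 × 0.984 = 2983
Band 3: 8561 × 0.973 = 8330
Band 4: 6811 × 0.96 = 6539
Band 5: 2880 × 0.978 = 2817
Band 6: 8215 × 0.991 = 8141
Band 7: 6045 × 0.954 + 4959 × 0.456 = 5767 + 2261 = 8028
End of period: [3707, 2983, 8330, 6539, 2817, 8141, 8028]
[period 3]
Births: 2983 × 0.433 = 1292
Band 2: 3707 × 0.984 = 3648
Band 3: 2983 × 0.973 = 2902
Band 4: 8330 × 0.96 = 7997
Band 5: 6539 × 0.978 = 6395
Band 6: 2817 × 0.991 = 2792
Band 7: 8141 × 0.954 + 8028 × 0.456 = 7767 + 3661 = 11428
End of period: [1292, 3648, 2902, 7997, 6395, 2792, 11428]
[period 4]
Births: 3648 × 0.433 = 1580
Band 2: 1292 × 0.984 = 1271
Band 3: 3648 × 0.973 = 3550
Band 4: 2902 × 0.96 = 2786
Band 5: 7997 × 0.978 = 7821
Band 6: 6395 × 0.991 = 6337
Band 7: 2792 × 0.954 + 11428 × 0.456 = 2664 + 5211 = 7875
End of period: [1580, 1271, 3550, 2786, 7821, 6337, 7875]
Total after period 4: 1580 + 1271 + 3550 + 2786 + 7821 + 6337 + 7875 = 31220

31220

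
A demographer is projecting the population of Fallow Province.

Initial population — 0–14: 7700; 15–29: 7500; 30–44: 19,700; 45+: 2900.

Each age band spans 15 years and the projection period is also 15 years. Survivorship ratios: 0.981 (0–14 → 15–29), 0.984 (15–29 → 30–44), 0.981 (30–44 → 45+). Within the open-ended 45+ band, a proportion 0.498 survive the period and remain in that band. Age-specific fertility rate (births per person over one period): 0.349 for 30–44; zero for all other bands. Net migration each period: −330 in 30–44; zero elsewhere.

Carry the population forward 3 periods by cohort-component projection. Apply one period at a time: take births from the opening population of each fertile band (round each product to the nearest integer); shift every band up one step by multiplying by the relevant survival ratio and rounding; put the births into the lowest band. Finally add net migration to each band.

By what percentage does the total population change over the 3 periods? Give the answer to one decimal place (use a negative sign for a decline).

-29.2

(Bands numbered youngest = 1 to oldest = 4.)
After projecting period 1:
Births: 19700 × 0.349 = 6875
Band 2: 7700 × 0.981 = 7554
Band 3: 7500 × 0.984 = 7380
Band 4: 19700 × 0.981 + 2900 × 0.498 = 19326 + 1444 = 20770
Net migration: Band 3 − 330 → 7050
→ [6875, 7554, 7050, 20770]
After projecting period 2:
Births: 7050 × 0.349 = 2460
Band 2: 6875 × 0.981 = 6744
Band 3: 7554 × 0.984 = 7433
Band 4: 7050 × 0.981 + 20770 × 0.498 = 6916 + 10343 = 17259
Net migration: Band 3 − 330 → 7103
→ [2460, 6744, 7103, 17259]
After projecting period 3:
Births: 7103 × 0.349 = 2479
Band 2: 2460 × 0.981 = 2413
Band 3: 6744 × 0.984 = 6636
Band 4: 7103 × 0.981 + 17259 × 0.498 = 6968 + 8595 = 15563
Net migration: Band 3 − 330 → 6306
→ [2479, 2413, 6306, 15563]
Total: 37800 → 26761; change = -11039; percentage change = -29.2%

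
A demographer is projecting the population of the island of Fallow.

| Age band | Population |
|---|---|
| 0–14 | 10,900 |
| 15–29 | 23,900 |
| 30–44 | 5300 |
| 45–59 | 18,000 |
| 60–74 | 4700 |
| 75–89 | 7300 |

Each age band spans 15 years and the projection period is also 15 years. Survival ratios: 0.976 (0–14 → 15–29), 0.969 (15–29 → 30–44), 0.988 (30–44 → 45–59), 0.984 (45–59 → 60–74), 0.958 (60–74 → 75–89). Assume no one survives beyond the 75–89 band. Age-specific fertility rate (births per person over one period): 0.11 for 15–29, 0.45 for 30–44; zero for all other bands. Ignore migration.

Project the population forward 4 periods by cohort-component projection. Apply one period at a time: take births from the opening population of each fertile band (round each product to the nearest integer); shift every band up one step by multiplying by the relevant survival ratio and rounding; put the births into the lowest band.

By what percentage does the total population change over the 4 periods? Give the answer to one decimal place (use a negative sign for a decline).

-20.6

Call the bands 1 to 6, youngest first.
After projecting period 1:
Births: 23900 * 0.11 = 2629  |  5300 * 0.45 = 2385 — total 5014
Band 2: 10900 * 0.976 = 10638
Band 3: 23900 * 0.969 = 23159
Band 4: 5300 * 0.988 = 5236
Band 5: 18000 * 0.984 = 17712
Band 6: 4700 * 0.958 = 4503
→ [5014, 10638, 23159, 5236, 17712, 4503]
After projecting period 2:
Births: 10638 * 0.11 = 1170  |  23159 * 0.45 = 10422 — total 11592
Band 2: 5014 * 0.976 = 4894
Band 3: 10638 * 0.969 = 10308
Band 4: 23159 * 0.988 = 22881
Band 5: 5236 * 0.984 = 5152
Band 6: 17712 * 0.958 = 16968
→ [11592, 4894, 10308, 22881, 5152, 16968]
After projecting period 3:
Births: 4894 * 0.11 = 538  |  10308 * 0.45 = 4639 — total 5177
Band 2: 11592 * 0.976 = 11314
Band 3: 4894 * 0.969 = 4742
Band 4: 10308 * 0.988 = 10184
Band 5: 22881 * 0.984 = 22515
Band 6: 5152 * 0.958 = 4936
→ [5177, 11314, 4742, 10184, 22515, 4936]
After projecting period 4:
Births: 11314 * 0.11 = 1245  |  4742 * 0.45 = 2134 — total 3379
Band 2: 5177 * 0.976 = 5053
Band 3: 11314 * 0.969 = 10963
Band 4: 4742 * 0.988 = 4685
Band 5: 10184 * 0.984 = 10021
Band 6: 22515 * 0.958 = 21569
→ [3379, 5053, 10963, 4685, 10021, 21569]
Total: 70100 → 55670; change = -14430; percentage change = -20.6%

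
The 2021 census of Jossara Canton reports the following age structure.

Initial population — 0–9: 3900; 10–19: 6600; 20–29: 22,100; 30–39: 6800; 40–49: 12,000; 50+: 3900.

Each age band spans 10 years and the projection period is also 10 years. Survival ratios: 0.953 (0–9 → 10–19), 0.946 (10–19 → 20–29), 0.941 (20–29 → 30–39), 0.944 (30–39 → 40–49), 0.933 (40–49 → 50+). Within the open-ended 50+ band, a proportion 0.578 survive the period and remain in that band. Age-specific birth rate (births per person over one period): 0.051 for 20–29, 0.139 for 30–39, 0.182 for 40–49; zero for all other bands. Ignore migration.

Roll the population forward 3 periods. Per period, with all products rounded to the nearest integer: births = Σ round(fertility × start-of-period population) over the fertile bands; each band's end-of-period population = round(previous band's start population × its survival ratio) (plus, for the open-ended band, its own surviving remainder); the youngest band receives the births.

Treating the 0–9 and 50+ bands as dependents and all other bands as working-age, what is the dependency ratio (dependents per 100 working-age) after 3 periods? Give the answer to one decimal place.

182.9

[period 1]
Births: 22100 × 0.051 = 1127  |  6800 × 0.139 = 945  |  12000 × 0.182 = 2184 ⇒ total 4256
10–19: 3900 × 0.953 = 3717
20–29: 6600 × 0.946 = 6244
30–39: 22100 × 0.941 = 20796
40–49: 6800 × 0.944 = 6419
50+: 12000 × 0.933 + 3900 × 0.578 = 11196 + 2254 = 13450
Giving 4256 / 3717 / 6244 / 20796 / 6419 / 13450.
[period 2]
Births: 6244 × 0.051 = 318  |  20796 × 0.139 = 2891  |  6419 × 0.182 = 1168 ⇒ total 4377
10–19: 4256 × 0.953 = 4056
20–29: 3717 × 0.946 = 3516
30–39: 6244 × 0.941 = 5876
40–49: 20796 × 0.944 = 19631
50+: 6419 × 0.933 + 13450 × 0.578 = 5989 + 7774 = 13763
Giving 4377 / 4056 / 3516 / 5876 / 19631 / 13763.
[period 3]
Births: 3516 × 0.051 = 179  |  5876 × 0.139 = 817  |  19631 × 0.182 = 3573 ⇒ total 4569
10–19: 4377 × 0.953 = 4171
20–29: 4056 × 0.946 = 3837
30–39: 3516 × 0.941 = 3309
40–49: 5876 × 0.944 = 5547
50+: 19631 × 0.933 + 13763 × 0.578 = 18316 + 7955 = 26271
Giving 4569 / 4171 / 3837 / 3309 / 5547 / 26271.
Dependents (band 0–9 + band 50+) = 4569 + 26271 = 30840; working-age = 16864; ratio = 30840/16864 × 100 = 182.9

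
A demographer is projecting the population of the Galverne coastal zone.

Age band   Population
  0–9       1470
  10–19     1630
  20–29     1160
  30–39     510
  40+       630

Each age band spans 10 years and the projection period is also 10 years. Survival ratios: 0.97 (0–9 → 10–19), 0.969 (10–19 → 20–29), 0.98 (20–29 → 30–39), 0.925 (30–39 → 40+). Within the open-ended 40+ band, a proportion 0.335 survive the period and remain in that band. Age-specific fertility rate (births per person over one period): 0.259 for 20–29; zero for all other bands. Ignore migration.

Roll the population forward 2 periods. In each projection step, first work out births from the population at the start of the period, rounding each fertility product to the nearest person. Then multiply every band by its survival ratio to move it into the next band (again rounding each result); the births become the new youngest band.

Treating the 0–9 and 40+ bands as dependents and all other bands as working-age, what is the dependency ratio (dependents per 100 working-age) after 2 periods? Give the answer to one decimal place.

52.5

— Period 1 —
Births: 1160 × 0.259 = 300
10–19: 1470 × 0.97 = 1426
20–29: 1630 × 0.969 = 1579
30–39: 1160 × 0.98 = 1137
40+: 510 × 0.925 + 630 × 0.335 = 472 + 211 = 683
Giving 300 / 1426 / 1579 / 1137 / 683.
— Period 2 —
Births: 1579 × 0.259 = 409
10–19: 300 × 0.97 = 291
20–29: 1426 × 0.969 = 1382
30–39: 1579 × 0.98 = 1547
40+: 1137 × 0.925 + 683 × 0.335 = 1052 + 229 = 1281
Giving 409 / 291 / 1382 / 1547 / 1281.
Dependents (band 0–9 + band 40+) = 409 + 1281 = 1690; working-age = 3220; ratio = 1690/3220 × 100 = 52.5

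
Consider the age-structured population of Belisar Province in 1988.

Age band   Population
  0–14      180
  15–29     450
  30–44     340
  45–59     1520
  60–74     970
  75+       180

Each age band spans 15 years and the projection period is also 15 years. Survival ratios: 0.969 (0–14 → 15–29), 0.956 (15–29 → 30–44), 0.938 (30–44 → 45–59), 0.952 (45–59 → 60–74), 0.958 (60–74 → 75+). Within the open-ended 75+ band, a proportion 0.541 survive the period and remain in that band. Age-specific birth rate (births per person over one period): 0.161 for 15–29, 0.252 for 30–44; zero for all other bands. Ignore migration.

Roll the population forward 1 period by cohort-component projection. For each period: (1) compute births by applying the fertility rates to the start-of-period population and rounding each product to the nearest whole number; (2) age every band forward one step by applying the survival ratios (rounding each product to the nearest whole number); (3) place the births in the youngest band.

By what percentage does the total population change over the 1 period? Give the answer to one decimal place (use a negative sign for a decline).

-2.4

Period 1:
Births: 450 × 0.161 = 72 ; 340 × 0.252 = 86 — total 158
15–29: 180 × 0.969 = 174
30–44: 450 × 0.956 = 430
45–59: 340 × 0.938 = 319
60–74: 1520 × 0.952 = 1447
75+: 970 × 0.958 + 180 × 0.541 = 929 + 97 = 1026
→ [158, 174, 430, 319, 1447, 1026]
Total: 3640 → 3554; change = -86; percentage change = -2.4%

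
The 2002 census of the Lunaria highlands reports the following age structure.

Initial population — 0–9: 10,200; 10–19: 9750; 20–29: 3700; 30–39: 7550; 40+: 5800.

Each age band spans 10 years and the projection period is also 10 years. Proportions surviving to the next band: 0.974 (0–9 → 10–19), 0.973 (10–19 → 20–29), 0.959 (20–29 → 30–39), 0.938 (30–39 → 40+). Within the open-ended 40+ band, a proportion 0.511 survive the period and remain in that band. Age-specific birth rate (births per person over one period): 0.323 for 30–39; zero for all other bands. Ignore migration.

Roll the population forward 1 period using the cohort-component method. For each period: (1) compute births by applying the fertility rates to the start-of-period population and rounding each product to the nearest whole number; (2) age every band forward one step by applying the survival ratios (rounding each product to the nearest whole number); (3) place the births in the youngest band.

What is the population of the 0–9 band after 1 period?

2439

Period 1.
Births: 7550 × 0.323 = 2439
10–19: 10200 × 0.974 = 9935
20–29: 9750 × 0.973 = 9487
30–39: 3700 × 0.959 = 3548
40+: 7550 × 0.938 + 5800 × 0.511 = 7082 + 2964 = 10046
Giving 2439 / 9935 / 9487 / 3548 / 10046.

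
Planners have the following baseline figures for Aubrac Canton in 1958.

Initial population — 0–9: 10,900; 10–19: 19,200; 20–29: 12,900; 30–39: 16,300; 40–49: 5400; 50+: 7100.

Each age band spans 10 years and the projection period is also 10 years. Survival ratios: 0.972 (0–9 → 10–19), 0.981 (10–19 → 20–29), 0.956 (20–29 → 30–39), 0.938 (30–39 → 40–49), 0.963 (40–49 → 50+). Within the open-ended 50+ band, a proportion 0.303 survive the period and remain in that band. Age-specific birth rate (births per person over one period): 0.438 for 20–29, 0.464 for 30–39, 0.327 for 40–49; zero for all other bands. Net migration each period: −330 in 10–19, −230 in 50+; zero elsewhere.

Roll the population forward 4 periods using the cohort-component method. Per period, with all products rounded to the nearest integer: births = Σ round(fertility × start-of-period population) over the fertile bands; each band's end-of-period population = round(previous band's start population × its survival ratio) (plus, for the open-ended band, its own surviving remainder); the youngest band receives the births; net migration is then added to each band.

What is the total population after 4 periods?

92871

Numbering the bands 1..6 from youngest to oldest:
After projecting period 1:
Births: 12900 * 0.438 = 5650, 16300 * 0.464 = 7563, 5400 * 0.327 = 1766 — total 14979
Band 2: 10900 * 0.972 = 10595
Band 3: 19200 * 0.981 = 18835
Band 4: 12900 * 0.956 = 12332
Band 5: 16300 * 0.938 = 15289
Band 6: 5400 * 0.963 + 7100 * 0.303 = 5200 + 2151 = 7351
Net migration: Band 2 − 330 → 10265; Band 6 − 230 → 7121
→ [14979, 10265, 18835, 12332, 15289, 7121]
After projecting period 2:
Births: 18835 * 0.438 = 8250, 12332 * 0.464 = 5722, 15289 * 0.327 = 5000 — total 18972
Band 2: 14979 * 0.972 = 14560
Band 3: 10265 * 0.981 = 10070
Band 4: 18835 * 0.956 = 18006
Band 5: 12332 * 0.938 = 11567
Band 6: 15289 * 0.963 + 7121 * 0.303 = 14723 + 2158 = 16881
Net migration: Band 2 − 330 → 14230; Band 6 − 230 → 16651
→ [18972, 14230, 10070, 18006, 11567, 16651]
After projecting period 3:
Births: 10070 * 0.438 = 4411, 18006 * 0.464 = 8355, 11567 * 0.327 = 3782 — total 16548
Band 2: 18972 * 0.972 = 18441
Band 3: 14230 * 0.981 = 13960
Band 4: 10070 * 0.956 = 9627
Band 5: 18006 * 0.938 = 16890
Band 6: 11567 * 0.963 + 16651 * 0.303 = 11139 + 5045 = 16184
Net migration: Band 2 − 330 → 18111; Band 6 − 230 → 15954
→ [16548, 18111, 13960, 9627, 16890, 15954]
After projecting period 4:
Births: 13960 * 0.438 = 6114, 9627 * 0.464 = 4467, 16890 * 0.327 = 5523 — total 16104
Band 2: 16548 * 0.972 = 16085
Band 3: 18111 * 0.981 = 17767
Band 4: 13960 * 0.956 = 13346
Band 5: 9627 * 0.938 = 9030
Band 6: 16890 * 0.963 + 15954 * 0.303 = 16265 + 4834 = 21099
Net migration: Band 2 − 330 → 15755; Band 6 − 230 → 20869
→ [16104, 15755, 17767, 13346, 9030, 20869]
Total after period 4: 16104 + 15755 + 17767 + 13346 + 9030 + 20869 = 92871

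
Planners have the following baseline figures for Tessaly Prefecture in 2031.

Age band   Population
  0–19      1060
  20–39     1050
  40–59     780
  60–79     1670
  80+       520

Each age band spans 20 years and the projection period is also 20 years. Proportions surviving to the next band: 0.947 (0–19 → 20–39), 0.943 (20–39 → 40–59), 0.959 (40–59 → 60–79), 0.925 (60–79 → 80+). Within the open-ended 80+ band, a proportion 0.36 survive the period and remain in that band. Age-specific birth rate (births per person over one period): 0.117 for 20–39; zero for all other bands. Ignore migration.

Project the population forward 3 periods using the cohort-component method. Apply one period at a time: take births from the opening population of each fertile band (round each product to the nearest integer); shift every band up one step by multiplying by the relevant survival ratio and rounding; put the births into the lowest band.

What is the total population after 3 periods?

2494

(Groups numbered youngest = 1 to oldest = 5.)
Period 1.
Births: 1050 × 0.117 = 123
Group 2: 1060 × 0.947 = 1004
Group 3: 1050 × 0.943 = 990
Group 4: 780 × 0.959 = 748
Group 5: 1670 × 0.925 + 520 × 0.36 = 1545 + 187 = 1732
End of period: [123, 1004, 990, 748, 1732]
Period 2.
Births: 1004 × 0.117 = 117
Group 2: 123 × 0.947 = 116
Group 3: 1004 × 0.943 = 947
Group 4: 990 × 0.959 = 949
Group 5: 748 × 0.925 + 1732 × 0.36 = 692 + 624 = 1316
End of period: [117, 116, 947, 949, 1316]
Period 3.
Births: 116 × 0.117 = 14
Group 2: 117 × 0.947 = 111
Group 3: 116 × 0.943 = 109
Group 4: 947 × 0.959 = 908
Group 5: 949 × 0.925 + 1316 × 0.36 = 878 + 474 = 1352
End of period: [14, 111, 109, 908, 1352]
Total after period 3: 14 + 111 + 109 + 908 + 1352 = 2494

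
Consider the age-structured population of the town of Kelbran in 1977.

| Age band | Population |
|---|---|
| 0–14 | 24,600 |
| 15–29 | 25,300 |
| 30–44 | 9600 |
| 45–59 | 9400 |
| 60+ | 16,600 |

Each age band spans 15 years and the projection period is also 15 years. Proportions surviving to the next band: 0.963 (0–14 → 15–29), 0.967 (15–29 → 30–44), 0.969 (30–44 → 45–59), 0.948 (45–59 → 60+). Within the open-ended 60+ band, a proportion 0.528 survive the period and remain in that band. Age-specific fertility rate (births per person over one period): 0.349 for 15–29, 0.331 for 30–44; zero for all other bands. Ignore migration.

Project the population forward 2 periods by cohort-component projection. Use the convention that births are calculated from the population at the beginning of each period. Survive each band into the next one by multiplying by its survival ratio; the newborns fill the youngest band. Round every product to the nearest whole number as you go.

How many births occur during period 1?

12008

Call the bands 1 to 5, youngest first.
Period 1:
Births: 25300 × 0.349 = 8830  |  9600 × 0.331 = 3178 ⇒ total 12008
Band 2: 24600 × 0.963 = 23690
Band 3: 25300 × 0.967 = 24465
Band 4: 9600 × 0.969 = 9302
Band 5: 9400 × 0.948 + 16600 × 0.528 = 8911 + 8765 = 17676
Giving 12008 / 23690 / 24465 / 9302 / 17676.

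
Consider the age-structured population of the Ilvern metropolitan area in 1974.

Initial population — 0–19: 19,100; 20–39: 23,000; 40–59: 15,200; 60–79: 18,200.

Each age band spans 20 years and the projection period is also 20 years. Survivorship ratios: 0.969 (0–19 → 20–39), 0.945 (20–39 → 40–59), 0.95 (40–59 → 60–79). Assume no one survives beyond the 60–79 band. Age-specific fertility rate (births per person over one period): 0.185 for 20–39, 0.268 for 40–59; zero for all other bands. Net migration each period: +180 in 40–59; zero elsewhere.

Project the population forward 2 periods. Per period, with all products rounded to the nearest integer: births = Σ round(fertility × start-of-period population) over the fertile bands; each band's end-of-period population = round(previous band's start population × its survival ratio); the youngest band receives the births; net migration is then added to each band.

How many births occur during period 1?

8329

(Bands numbered youngest = 1 to oldest = 4.)
After projecting period 1:
Births: 23000 * 0.185 = 4255  |  15200 * 0.268 = 4074 ⇒ total 8329
Band 2: 19100 * 0.969 = 18508
Band 3: 23000 * 0.945 = 21735
Band 4: 15200 * 0.95 = 14440
Net migration: Band 3 + 180 → 21915
Giving 8329 / 18508 / 21915 / 14440.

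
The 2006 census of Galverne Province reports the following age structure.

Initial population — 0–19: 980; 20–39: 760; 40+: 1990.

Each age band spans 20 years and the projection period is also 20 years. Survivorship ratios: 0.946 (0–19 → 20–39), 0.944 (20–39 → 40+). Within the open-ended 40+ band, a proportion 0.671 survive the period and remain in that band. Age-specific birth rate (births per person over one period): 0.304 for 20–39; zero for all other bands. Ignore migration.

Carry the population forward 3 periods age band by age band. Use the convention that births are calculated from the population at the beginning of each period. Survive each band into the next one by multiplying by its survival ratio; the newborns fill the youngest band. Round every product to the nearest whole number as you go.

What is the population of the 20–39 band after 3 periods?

Let band 1 be 0–19 through band 3 = 40+.
Period 1.
Births: 760 * 0.304 = 231
Band 2: 980 * 0.946 = 927
Band 3: 760 * 0.944 + 1990 * 0.671 = 717 + 1335 = 2052
Giving 231 / 927 / 2052.
Period 2.
Births: 927 * 0.304 = 282
Band 2: 231 * 0.946 = 219
Band 3: 927 * 0.944 + 2052 * 0.671 = 875 + 1377 = 2252
Giving 282 / 219 / 2252.
Period 3.
Births: 219 * 0.304 = 67
Band 2: 282 * 0.946 = 267
Band 3: 219 * 0.944 + 2252 * 0.671 = 207 + 1511 = 1718
Giving 67 / 267 / 1718.

267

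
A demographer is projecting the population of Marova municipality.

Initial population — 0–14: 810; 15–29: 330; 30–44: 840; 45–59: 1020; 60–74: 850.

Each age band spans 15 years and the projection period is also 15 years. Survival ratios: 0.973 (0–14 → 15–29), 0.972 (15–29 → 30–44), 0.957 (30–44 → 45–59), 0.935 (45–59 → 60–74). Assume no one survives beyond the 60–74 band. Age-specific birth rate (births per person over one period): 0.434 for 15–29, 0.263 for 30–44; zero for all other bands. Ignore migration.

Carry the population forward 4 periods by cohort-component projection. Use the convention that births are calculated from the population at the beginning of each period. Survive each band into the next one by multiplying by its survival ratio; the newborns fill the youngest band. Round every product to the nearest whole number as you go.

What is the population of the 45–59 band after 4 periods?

329

[period 1]
Births: 330 × 0.434 = 143 ; 840 × 0.263 = 221 — total 364
15–29: 810 × 0.973 = 788
30–44: 330 × 0.972 = 321
45–59: 840 × 0.957 = 804
60–74: 1020 × 0.935 = 954
End of period: [364, 788, 321, 804, 954]
[period 2]
Births: 788 × 0.434 = 342 ; 321 × 0.263 = 84 — total 426
15–29: 364 × 0.973 = 354
30–44: 788 × 0.972 = 766
45–59: 321 × 0.957 = 307
60–74: 804 × 0.935 = 752
End of period: [426, 354, 766, 307, 752]
[period 3]
Births: 354 × 0.434 = 154 ; 766 × 0.263 = 201 — total 355
15–29: 426 × 0.973 = 414
30–44: 354 × 0.972 = 344
45–59: 766 × 0.957 = 733
60–74: 307 × 0.935 = 287
End of period: [355, 414, 344, 733, 287]
[period 4]
Births: 414 × 0.434 = 180 ; 344 × 0.263 = 90 — total 270
15–29: 355 × 0.973 = 345
30–44: 414 × 0.972 = 402
45–59: 344 × 0.957 = 329
60–74: 733 × 0.935 = 685
End of period: [270, 345, 402, 329, 685]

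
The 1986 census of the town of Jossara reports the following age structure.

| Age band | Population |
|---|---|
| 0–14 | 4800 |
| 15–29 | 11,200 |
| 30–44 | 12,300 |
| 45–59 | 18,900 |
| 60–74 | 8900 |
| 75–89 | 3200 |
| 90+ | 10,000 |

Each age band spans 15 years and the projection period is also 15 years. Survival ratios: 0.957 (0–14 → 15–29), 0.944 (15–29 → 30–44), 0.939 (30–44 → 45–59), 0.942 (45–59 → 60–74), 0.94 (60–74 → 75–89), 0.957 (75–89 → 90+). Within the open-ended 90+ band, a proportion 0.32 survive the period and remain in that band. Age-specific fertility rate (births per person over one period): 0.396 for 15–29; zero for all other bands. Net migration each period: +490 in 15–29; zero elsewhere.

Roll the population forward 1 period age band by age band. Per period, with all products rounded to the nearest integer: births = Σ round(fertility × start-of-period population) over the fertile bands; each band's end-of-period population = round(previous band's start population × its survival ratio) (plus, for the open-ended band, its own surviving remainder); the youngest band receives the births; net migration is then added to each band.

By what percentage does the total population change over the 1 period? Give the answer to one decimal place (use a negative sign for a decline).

-7.5

(Bands numbered youngest = 1 to oldest = 7.)
Period 1.
Births: 11200 × 0.396 = 4435
Band 2: 4800 × 0.957 = 4594
Band 3: 11200 × 0.944 = 10573
Band 4: 12300 × 0.939 = 11550
Band 5: 18900 × 0.942 = 17804
Band 6: 8900 × 0.94 = 8366
Band 7: 3200 × 0.957 + 10000 × 0.32 = 3062 + 3200 = 6262
Net migration: Band 2 + 490 → 5084
→ [4435, 5084, 10573, 11550, 17804, 8366, 6262]
Total: 69300 → 64074; change = -5226; percentage change = -7.5%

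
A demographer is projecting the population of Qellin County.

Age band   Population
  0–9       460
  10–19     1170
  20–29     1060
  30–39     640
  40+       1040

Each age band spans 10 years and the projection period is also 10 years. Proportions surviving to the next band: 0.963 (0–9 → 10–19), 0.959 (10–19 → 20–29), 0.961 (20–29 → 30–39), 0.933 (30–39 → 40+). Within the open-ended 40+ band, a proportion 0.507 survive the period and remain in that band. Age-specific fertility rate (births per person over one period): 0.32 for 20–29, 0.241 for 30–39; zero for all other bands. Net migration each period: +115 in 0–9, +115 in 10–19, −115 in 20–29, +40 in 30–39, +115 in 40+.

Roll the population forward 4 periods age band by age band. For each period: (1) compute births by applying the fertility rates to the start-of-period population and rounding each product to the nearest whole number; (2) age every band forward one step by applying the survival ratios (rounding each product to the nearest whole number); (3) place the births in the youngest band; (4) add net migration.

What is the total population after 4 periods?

3707

Let band 1 be 0–9 through band 5 = 40+.
[period 1]
Births: 1060 × 0.32 = 339, 640 × 0.241 = 154 → 493
Band 2: 460 × 0.963 = 443
Band 3: 1170 × 0.959 = 1122
Band 4: 1060 × 0.961 = 1019
Band 5: 640 × 0.933 + 1040 × 0.507 = 597 + 527 = 1124
Net migration: Band 1 + 115 → 608; Band 2 + 115 → 558; Band 3 − 115 → 1007; Band 4 + 40 → 1059; Band 5 + 115 → 1239
Population now: 0–9=608, 10–19=558, 20–29=1007, 30–39=1059, 40+=1239
[period 2]
Births: 1007 × 0.32 = 322, 1059 × 0.241 = 255 → 577
Band 2: 608 × 0.963 = 586
Band 3: 558 × 0.959 = 535
Band 4: 1007 × 0.961 = 968
Band 5: 1059 × 0.933 + 1239 × 0.507 = 988 + 628 = 1616
Net migration: Band 1 + 115 → 692; Band 2 + 115 → 701; Band 3 − 115 → 420; Band 4 + 40 → 1008; Band 5 + 115 → 1731
Population now: 0–9=692, 10–19=701, 20–29=420, 30–39=1008, 40+=1731
[period 3]
Births: 420 × 0.32 = 134, 1008 × 0.241 = 243 → 377
Band 2: 692 × 0.963 = 666
Band 3: 701 × 0.959 = 672
Band 4: 420 × 0.961 = 404
Band 5: 1008 × 0.933 + 1731 × 0.507 = 940 + 878 = 1818
Net migration: Band 1 + 115 → 492; Band 2 + 115 → 781; Band 3 − 115 → 557; Band 4 + 40 → 444; Band 5 + 115 → 1933
Population now: 0–9=492, 10–19=781, 20–29=557, 30–39=444, 40+=1933
[period 4]
Births: 557 × 0.32 = 178, 444 × 0.241 = 107 → 285
Band 2: 492 × 0.963 = 474
Band 3: 781 × 0.959 = 749
Band 4: 557 × 0.961 = 535
Band 5: 444 × 0.933 + 1933 × 0.507 = 414 + 980 = 1394
Net migration: Band 1 + 115 → 400; Band 2 + 115 → 589; Band 3 − 115 → 634; Band 4 + 40 → 575; Band 5 + 115 → 1509
Population now: 0–9=400, 10–19=589, 20–29=634, 30–39=575, 40+=1509
Total after period 4: 400 + 589 + 634 + 575 + 1509 = 3707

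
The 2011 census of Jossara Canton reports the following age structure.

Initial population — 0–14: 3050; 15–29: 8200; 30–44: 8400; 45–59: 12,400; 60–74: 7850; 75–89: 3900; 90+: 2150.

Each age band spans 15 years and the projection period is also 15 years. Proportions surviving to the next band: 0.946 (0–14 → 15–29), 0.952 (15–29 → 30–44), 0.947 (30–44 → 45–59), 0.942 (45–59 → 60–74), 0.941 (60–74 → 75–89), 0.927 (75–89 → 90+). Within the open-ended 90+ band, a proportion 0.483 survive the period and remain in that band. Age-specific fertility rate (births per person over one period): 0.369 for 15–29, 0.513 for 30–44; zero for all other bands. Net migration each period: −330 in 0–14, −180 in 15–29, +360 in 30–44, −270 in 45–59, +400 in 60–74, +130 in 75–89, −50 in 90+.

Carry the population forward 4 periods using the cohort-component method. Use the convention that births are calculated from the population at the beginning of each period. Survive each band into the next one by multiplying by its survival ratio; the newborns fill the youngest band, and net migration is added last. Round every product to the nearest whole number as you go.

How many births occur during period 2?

5187

Period 1.
Births: 8200 * 0.369 = 3026 ; 8400 * 0.513 = 4309 → total 7335
15–29: 3050 * 0.946 = 2885
30–44: 8200 * 0.952 = 7806
45–59: 8400 * 0.947 = 7955
60–74: 12400 * 0.942 = 11681
75–89: 7850 * 0.941 = 7387
90+: 3900 * 0.927 + 2150 * 0.483 = 3615 + 1038 = 4653
Net migration: 0–14 − 330 → 7005; 15–29 − 180 → 2705; 30–44 + 360 → 8166; 45–59 − 270 → 7685; 60–74 + 400 → 12081; 75–89 + 130 → 7517; 90+ − 50 → 4603
→ [7005, 2705, 8166, 7685, 12081, 7517, 4603]
Period 2.
Births: 2705 * 0.369 = 998 ; 8166 * 0.513 = 4189 → total 5187
15–29: 7005 * 0.946 = 6627
30–44: 2705 * 0.952 = 2575
45–59: 8166 * 0.947 = 7733
60–74: 7685 * 0.942 = 7239
75–89: 12081 * 0.941 = 11368
90+: 7517 * 0.927 + 4603 * 0.483 = 6968 + 2223 = 9191
Net migration: 0–14 − 330 → 4857; 15–29 − 180 → 6447; 30–44 + 360 → 2935; 45–59 − 270 → 7463; 60–74 + 400 → 7639; 75–89 + 130 → 11498; 90+ − 50 → 9141
→ [4857, 6447, 2935, 7463, 7639, 11498, 9141]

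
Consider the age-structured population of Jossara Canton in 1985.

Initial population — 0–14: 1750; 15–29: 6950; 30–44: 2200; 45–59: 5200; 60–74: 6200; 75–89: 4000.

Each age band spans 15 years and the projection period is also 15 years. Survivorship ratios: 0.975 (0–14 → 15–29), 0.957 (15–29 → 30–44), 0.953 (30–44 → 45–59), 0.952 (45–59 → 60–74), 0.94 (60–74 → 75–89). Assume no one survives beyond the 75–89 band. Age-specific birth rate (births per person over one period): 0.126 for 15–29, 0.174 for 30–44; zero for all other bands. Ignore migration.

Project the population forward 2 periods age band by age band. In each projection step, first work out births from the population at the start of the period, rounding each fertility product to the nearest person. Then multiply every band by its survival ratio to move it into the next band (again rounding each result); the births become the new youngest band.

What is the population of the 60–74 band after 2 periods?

[period 1]
Births: 6950 * 0.126 = 876 ; 2200 * 0.174 = 383 ⇒ total 1259
15–29: 1750 * 0.975 = 1706
30–44: 6950 * 0.957 = 6651
45–59: 2200 * 0.953 = 2097
60–74: 5200 * 0.952 = 4950
75–89: 6200 * 0.94 = 5828
End of period: [1259, 1706, 6651, 2097, 4950, 5828]
[period 2]
Births: 1706 * 0.126 = 215 ; 6651 * 0.174 = 1157 ⇒ total 1372
15–29: 1259 * 0.975 = 1228
30–44: 1706 * 0.957 = 1633
45–59: 6651 * 0.953 = 6338
60–74: 2097 * 0.952 = 1996
75–89: 4950 * 0.94 = 4653
End of period: [1372, 1228, 1633, 6338, 1996, 4653]

1996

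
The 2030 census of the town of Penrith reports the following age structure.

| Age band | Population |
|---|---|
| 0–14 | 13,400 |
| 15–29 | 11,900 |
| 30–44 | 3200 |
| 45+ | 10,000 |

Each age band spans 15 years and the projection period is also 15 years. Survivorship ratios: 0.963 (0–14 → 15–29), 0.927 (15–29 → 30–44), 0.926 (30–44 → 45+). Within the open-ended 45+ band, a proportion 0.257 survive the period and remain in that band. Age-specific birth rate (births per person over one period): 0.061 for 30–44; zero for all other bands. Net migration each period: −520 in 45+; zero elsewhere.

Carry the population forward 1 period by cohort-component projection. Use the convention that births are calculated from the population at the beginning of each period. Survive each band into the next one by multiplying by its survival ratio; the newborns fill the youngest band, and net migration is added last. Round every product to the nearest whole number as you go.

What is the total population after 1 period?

(Groups numbered youngest = 1 to oldest = 4.)
[period 1]
Births: 3200 * 0.061 = 195
Group 2: 13400 * 0.963 = 12904
Group 3: 11900 * 0.927 = 11031
Group 4: 3200 * 0.926 + 10000 * 0.257 = 2963 + 2570 = 5533
Net migration: Group 4 − 520 → 5013
Giving 195 / 12904 / 11031 / 5013.
Total after period 1: 195 + 12904 + 11031 + 5013 = 29143

29143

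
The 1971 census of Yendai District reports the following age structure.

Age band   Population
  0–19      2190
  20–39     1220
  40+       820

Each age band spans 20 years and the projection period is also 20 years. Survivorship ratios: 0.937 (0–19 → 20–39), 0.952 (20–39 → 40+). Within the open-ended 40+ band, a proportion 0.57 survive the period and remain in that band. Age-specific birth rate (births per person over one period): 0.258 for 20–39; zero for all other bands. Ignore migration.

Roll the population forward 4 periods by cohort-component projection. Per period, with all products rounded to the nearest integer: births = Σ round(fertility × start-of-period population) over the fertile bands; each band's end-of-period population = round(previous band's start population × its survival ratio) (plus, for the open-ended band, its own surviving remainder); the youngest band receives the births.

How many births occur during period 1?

315

Let band 1 be 0–19 through band 3 = 40+.
After projecting period 1:
Births: 1220 × 0.258 = 315
Band 2: 2190 × 0.937 = 2052
Band 3: 1220 × 0.952 + 820 × 0.57 = 1161 + 467 = 1628
→ [315, 2052, 1628]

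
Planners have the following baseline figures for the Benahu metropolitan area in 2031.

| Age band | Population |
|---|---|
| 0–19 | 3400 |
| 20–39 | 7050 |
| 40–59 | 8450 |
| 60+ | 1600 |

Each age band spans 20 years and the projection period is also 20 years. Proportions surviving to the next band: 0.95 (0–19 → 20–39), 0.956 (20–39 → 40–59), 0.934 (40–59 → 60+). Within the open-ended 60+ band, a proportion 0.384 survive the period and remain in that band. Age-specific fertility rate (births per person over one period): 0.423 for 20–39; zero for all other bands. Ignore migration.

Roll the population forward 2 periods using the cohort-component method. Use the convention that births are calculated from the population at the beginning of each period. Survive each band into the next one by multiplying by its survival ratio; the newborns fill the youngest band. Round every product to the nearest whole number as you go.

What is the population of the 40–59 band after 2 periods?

3088

Period 1.
Births: 7050 × 0.423 = 2982
20–39: 3400 × 0.95 = 3230
40–59: 7050 × 0.956 = 6740
60+: 8450 × 0.934 + 1600 × 0.384 = 7892 + 614 = 8506
Giving 2982 / 3230 / 6740 / 8506.
Period 2.
Births: 3230 × 0.423 = 1366
20–39: 2982 × 0.95 = 2833
40–59: 3230 × 0.956 = 3088
60+: 6740 × 0.934 + 8506 × 0.384 = 6295 + 3266 = 9561
Giving 1366 / 2833 / 3088 / 9561.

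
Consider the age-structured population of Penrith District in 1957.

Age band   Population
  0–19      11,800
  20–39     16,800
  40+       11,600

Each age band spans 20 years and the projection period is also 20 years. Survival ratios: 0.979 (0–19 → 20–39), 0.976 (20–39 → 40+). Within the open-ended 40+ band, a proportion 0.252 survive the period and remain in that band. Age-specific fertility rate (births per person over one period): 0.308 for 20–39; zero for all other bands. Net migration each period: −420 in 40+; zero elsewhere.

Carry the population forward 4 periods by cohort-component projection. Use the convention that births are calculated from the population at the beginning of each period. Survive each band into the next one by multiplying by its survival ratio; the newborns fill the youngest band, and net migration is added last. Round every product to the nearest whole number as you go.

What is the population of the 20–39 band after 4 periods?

1527

Period 1:
Births: 16800 * 0.308 = 5174
20–39: 11800 * 0.979 = 11552
40+: 16800 * 0.976 + 11600 * 0.252 = 16397 + 2923 = 19320
Net migration: 40+ − 420 → 18900
Population now: 0–19=5174, 20–39=11552, 40+=18900
Period 2:
Births: 11552 * 0.308 = 3558
20–39: 5174 * 0.979 = 5065
40+: 11552 * 0.976 + 18900 * 0.252 = 11275 + 4763 = 16038
Net migration: 40+ − 420 → 15618
Population now: 0–19=3558, 20–39=5065, 40+=15618
Period 3:
Births: 5065 * 0.308 = 1560
20–39: 3558 * 0.979 = 3483
40+: 5065 * 0.976 + 15618 * 0.252 = 4943 + 3936 = 8879
Net migration: 40+ − 420 → 8459
Population now: 0–19=1560, 20–39=3483, 40+=8459
Period 4:
Births: 3483 * 0.308 = 1073
20–39: 1560 * 0.979 = 1527
40+: 3483 * 0.976 + 8459 * 0.252 = 3399 + 2132 = 5531
Net migration: 40+ − 420 → 5111
Population now: 0–19=1073, 20–39=1527, 40+=5111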